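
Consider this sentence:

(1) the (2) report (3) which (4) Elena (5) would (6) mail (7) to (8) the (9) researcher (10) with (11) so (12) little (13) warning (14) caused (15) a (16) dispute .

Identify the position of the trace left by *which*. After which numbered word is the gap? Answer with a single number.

6

'which' is the direct object of 'mail'. Wh-movement fronts it, leaving a gap right after 'mail':
The report which Elena would mail ___ to the researcher with so little warning caused a dispute.
'mail' is word 6.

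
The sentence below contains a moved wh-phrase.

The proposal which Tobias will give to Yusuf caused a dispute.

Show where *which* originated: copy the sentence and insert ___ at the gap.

'which' functions as the direct object of 'give'. The gap is right after 'give'.

The proposal which Tobias will give ___ to Yusuf caused a dispute.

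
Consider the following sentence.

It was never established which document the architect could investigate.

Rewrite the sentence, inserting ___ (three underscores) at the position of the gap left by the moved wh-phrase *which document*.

It was never established which document the architect could investigate ___.

Pre-movement form: The architect could investigate which document.
The filler 'which document' is interpreted as the direct object of 'investigate'. The gap is right after 'investigate'.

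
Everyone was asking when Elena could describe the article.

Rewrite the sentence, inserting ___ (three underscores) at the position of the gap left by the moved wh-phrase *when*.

In situ: Elena could describe the article when.
'when' functions as the temporal adjunct. The gap is right after 'article'.

Everyone was asking when Elena could describe the article ___.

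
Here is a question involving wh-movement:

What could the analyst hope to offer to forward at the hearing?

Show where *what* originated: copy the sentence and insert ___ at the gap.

What could the analyst hope to offer to forward ___ at the hearing?

Before movement: The analyst could hope to offer to forward what at the hearing.
The filler 'what' is interpreted as the direct object of 'forward'. The gap is right after 'forward'.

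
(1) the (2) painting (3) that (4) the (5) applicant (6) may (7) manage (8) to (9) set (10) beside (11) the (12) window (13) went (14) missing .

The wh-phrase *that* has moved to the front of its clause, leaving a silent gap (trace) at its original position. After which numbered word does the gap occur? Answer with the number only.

The filler 'that' is interpreted as the direct object of 'set'. Wh-movement fronts it, leaving a gap right after 'set':
The painting that the applicant may manage to set ___ beside the window went missing.
'set' is word 9.

9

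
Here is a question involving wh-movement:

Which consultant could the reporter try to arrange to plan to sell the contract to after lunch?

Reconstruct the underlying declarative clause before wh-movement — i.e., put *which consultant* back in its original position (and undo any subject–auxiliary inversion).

The reporter could try to arrange to plan to sell the contract to which consultant after lunch.

The filler 'which consultant' is interpreted as the object of the preposition 'to' (recipient of 'sell'). Fronting leaves a gap immediately after 'to':
Which consultant could the reporter try to arrange to plan to sell the contract to ___ after lunch?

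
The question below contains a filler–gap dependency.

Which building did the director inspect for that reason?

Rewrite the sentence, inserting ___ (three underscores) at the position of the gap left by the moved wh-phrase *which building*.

In situ: The director did inspect which building for that reason.
'which building' is the direct object of 'inspect'. The gap is right after 'inspect'.

Which building did the director inspect ___ for that reason?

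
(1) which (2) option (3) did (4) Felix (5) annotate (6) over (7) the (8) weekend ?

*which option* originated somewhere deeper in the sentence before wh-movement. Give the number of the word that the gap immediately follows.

5

In situ: Felix did annotate which option over the weekend.
The filler 'which option' is interpreted as the direct object of 'annotate'. It moves to the left edge, and the trace sits right after 'annotate':
Which option did Felix annotate ___ over the weekend?
'annotate' is word 5.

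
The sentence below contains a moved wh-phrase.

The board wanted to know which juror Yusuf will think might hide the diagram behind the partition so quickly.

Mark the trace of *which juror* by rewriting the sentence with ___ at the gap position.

The board wanted to know which juror Yusuf will think ___ might hide the diagram behind the partition so quickly.

In situ: Yusuf will think which juror might hide the diagram behind the partition so quickly.
'which juror' is the subject of the clause embedded under 'think'. The gap is right after 'think'.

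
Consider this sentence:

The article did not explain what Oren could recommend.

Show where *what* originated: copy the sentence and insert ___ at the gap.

The article did not explain what Oren could recommend ___.

Before movement: Oren could recommend what.
'what' is the direct object of 'recommend'. The gap is right after 'recommend'.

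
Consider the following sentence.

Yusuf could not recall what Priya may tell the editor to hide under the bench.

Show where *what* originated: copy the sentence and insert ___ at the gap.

Pre-movement form: Priya may tell the editor to hide what under the bench.
'what' functions as the direct object of 'hide'. The gap is right after 'hide'.

Yusuf could not recall what Priya may tell the editor to hide ___ under the bench.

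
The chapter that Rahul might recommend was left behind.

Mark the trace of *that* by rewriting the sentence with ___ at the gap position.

'that' is the direct object of 'recommend'. The gap is right after 'recommend'.

The chapter that Rahul might recommend ___ was left behind.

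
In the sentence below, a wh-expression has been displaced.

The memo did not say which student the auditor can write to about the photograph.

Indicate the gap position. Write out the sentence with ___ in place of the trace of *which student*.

The memo did not say which student the auditor can write to ___ about the photograph.

Before movement: The auditor can write to which student about the photograph.
'which student' is the object of the preposition 'to'. The gap is right after 'to'.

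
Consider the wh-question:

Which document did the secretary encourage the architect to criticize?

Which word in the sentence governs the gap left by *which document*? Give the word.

criticize

In situ: The secretary did encourage the architect to criticize which document.
The filler 'which document' is interpreted as the direct object of 'criticize'. Fronting leaves a gap immediately after 'criticize':
Which document did the secretary encourage the architect to criticize ___?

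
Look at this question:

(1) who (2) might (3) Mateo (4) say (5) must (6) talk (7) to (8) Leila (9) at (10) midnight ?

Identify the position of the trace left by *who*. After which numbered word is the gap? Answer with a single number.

In situ: Mateo might say who must talk to Leila at midnight.
'who' is the subject of the clause embedded under 'say'. Fronting leaves a gap immediately after 'say':
Who might Mateo say ___ must talk to Leila at midnight?
'say' is word 4.

4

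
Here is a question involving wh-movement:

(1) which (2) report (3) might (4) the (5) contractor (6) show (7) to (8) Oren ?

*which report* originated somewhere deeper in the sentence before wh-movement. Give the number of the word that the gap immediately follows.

In situ: The contractor might show which report to Oren.
'which report' functions as the direct object of 'show'. Fronting leaves a gap immediately after 'show':
Which report might the contractor show ___ to Oren?
'show' is word 6.

6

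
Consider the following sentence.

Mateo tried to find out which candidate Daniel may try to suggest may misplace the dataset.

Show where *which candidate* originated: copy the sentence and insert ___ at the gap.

Mateo tried to find out which candidate Daniel may try to suggest ___ may misplace the dataset.

Underlying clause: Daniel may try to suggest which candidate may misplace the dataset.
'which candidate' is the subject of the clause embedded under 'suggest'. The gap is right after 'suggest'.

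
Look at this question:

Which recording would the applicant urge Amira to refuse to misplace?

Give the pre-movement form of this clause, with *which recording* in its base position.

'which recording' functions as the direct object of 'misplace'. It moves to the left edge, and the trace sits right after 'misplace':
Which recording would the applicant urge Amira to refuse to misplace ___?

The applicant would urge Amira to refuse to misplace which recording.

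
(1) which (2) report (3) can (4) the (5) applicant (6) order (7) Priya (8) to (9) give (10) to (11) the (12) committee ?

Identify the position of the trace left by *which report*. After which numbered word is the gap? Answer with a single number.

Before movement: The applicant can order Priya to give which report to the committee.
The filler 'which report' is interpreted as the direct object of 'give'. Fronting leaves a gap immediately after 'give':
Which report can the applicant order Priya to give ___ to the committee?
'give' is word 9.

9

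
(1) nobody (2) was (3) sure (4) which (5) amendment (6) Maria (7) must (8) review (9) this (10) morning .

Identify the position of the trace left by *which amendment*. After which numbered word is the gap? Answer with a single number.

Underlying clause: Maria must review which amendment this morning.
'which amendment' is the direct object of 'review'. It moves to the left edge, and the trace sits right after 'review':
Nobody was sure which amendment Maria must review ___ this morning.
'review' is word 8.

8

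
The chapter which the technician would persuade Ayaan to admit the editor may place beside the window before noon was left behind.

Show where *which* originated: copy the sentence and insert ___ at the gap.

'which' is the direct object of 'place'. The gap is right after 'place'.

The chapter which the technician would persuade Ayaan to admit the editor may place ___ beside the window before noon was left behind.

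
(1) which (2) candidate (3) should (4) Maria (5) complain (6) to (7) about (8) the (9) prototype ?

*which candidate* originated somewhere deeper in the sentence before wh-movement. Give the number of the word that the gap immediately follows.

In situ: Maria should complain to which candidate about the prototype.
'which candidate' is the object of the preposition 'to'. It moves to the left edge, and the trace sits right after 'to':
Which candidate should Maria complain to ___ about the prototype?
'to' is word 6.

6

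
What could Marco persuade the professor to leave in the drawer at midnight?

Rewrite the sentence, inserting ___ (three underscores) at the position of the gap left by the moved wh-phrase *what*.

What could Marco persuade the professor to leave ___ in the drawer at midnight?

Underlying clause: Marco could persuade the professor to leave what in the drawer at midnight.
'what' functions as the direct object of 'leave'. The gap is right after 'leave'.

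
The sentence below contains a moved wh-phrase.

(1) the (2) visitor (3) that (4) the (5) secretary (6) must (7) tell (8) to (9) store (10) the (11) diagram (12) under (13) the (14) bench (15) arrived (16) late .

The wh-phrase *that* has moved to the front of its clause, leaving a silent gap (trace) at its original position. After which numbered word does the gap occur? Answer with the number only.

7

'that' is the direct object of 'tell'. Wh-movement fronts it, leaving a gap right after 'tell':
The visitor that the secretary must tell ___ to store the diagram under the bench arrived late.
'tell' is word 7.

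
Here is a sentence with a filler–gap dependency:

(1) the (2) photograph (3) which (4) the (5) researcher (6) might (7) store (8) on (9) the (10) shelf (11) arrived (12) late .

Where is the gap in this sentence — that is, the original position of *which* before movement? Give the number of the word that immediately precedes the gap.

7

The filler 'which' is interpreted as the direct object of 'store'. It moves to the left edge, and the trace sits right after 'store':
The photograph which the researcher might store ___ on the shelf arrived late.
'store' is word 7.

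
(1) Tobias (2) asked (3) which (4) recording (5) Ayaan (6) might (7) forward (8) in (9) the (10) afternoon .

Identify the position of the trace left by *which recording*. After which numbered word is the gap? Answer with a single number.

Pre-movement form: Ayaan might forward which recording in the afternoon.
'which recording' is the direct object of 'forward'. It moves to the left edge, and the trace sits right after 'forward':
Tobias asked which recording Ayaan might forward ___ in the afternoon.
'forward' is word 7.

7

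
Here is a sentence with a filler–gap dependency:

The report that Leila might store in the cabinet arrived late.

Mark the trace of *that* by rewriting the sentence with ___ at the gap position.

'that' functions as the direct object of 'store'. The gap is right after 'store'.

The report that Leila might store ___ in the cabinet arrived late.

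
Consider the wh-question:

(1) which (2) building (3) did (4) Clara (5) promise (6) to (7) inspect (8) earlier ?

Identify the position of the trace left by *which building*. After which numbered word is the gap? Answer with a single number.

7

Before movement: Clara did promise to inspect which building earlier.
'which building' is the direct object of 'inspect'. Fronting leaves a gap immediately after 'inspect':
Which building did Clara promise to inspect ___ earlier?
'inspect' is word 7.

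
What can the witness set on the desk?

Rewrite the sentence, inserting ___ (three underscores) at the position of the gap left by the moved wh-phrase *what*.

What can the witness set ___ on the desk?

Before movement: The witness can set what on the desk.
'what' is the direct object of 'set'. The gap is right after 'set'.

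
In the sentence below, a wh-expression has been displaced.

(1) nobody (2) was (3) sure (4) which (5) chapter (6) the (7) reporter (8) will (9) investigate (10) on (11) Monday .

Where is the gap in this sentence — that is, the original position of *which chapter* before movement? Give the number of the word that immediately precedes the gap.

In situ: The reporter will investigate which chapter on Monday.
'which chapter' functions as the direct object of 'investigate'. It moves to the left edge, and the trace sits right after 'investigate':
Nobody was sure which chapter the reporter will investigate ___ on Monday.
'investigate' is word 9.

9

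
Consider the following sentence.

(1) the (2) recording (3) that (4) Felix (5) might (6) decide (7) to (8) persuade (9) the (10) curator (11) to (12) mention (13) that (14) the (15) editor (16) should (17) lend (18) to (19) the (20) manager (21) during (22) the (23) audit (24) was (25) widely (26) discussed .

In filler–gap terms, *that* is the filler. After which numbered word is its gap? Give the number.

17

The filler 'that' is interpreted as the direct object of 'lend'. Wh-movement fronts it, leaving a gap right after 'lend':
The recording that Felix might decide to persuade the curator to mention that the editor should lend ___ to the manager during the audit was widely discussed.
'lend' is word 17.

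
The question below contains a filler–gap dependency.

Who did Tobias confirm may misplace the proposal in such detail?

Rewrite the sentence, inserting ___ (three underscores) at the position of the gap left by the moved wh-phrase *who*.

Who did Tobias confirm ___ may misplace the proposal in such detail?

Pre-movement form: Tobias did confirm who may misplace the proposal in such detail.
The filler 'who' is interpreted as the subject of the clause embedded under 'confirm'. The gap is right after 'confirm'.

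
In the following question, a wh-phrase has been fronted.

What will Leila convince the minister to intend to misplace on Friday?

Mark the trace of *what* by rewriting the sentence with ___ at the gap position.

Before movement: Leila will convince the minister to intend to misplace what on Friday.
'what' is the direct object of 'misplace'. The gap is right after 'misplace'.

What will Leila convince the minister to intend to misplace ___ on Friday?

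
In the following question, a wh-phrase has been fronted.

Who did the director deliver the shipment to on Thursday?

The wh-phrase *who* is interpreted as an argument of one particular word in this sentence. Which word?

to

In situ: The director did deliver the shipment to who on Thursday.
'who' is the object of the preposition 'to' (recipient of 'deliver'). Wh-movement fronts it, leaving a gap right after 'to':
Who did the director deliver the shipment to ___ on Thursday?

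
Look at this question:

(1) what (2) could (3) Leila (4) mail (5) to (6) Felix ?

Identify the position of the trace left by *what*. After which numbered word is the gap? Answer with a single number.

4

Pre-movement form: Leila could mail what to Felix.
'what' is the direct object of 'mail'. It moves to the left edge, and the trace sits right after 'mail':
What could Leila mail ___ to Felix?
'mail' is word 4.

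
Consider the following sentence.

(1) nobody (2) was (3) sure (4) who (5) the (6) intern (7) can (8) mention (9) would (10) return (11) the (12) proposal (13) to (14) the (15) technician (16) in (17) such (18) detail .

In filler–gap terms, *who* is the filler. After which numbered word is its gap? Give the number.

8

Underlying clause: The intern can mention who would return the proposal to the technician in such detail.
'who' functions as the subject of the clause embedded under 'mention'. Fronting leaves a gap immediately after 'mention':
Nobody was sure who the intern can mention ___ would return the proposal to the technician in such detail.
'mention' is word 8.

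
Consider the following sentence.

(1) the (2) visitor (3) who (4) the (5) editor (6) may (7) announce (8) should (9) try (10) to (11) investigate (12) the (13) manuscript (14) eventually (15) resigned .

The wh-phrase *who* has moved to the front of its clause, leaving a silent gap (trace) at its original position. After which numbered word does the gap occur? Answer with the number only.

'who' functions as the subject of the clause embedded under 'announce'. Wh-movement fronts it, leaving a gap right after 'announce':
The visitor who the editor may announce ___ should try to investigate the manuscript eventually resigned.
'announce' is word 7.

7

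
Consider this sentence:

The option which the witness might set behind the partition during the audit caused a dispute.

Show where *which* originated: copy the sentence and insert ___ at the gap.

'which' functions as the direct object of 'set'. The gap is right after 'set'.

The option which the witness might set ___ behind the partition during the audit caused a dispute.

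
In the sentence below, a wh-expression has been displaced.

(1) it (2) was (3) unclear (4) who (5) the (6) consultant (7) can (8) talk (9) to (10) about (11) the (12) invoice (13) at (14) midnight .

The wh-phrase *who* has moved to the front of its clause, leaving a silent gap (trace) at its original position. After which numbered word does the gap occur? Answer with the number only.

9

Before movement: The consultant can talk to who about the invoice at midnight.
The filler 'who' is interpreted as the object of the preposition 'to'. Wh-movement fronts it, leaving a gap right after 'to':
It was unclear who the consultant can talk to ___ about the invoice at midnight.
'to' is word 9.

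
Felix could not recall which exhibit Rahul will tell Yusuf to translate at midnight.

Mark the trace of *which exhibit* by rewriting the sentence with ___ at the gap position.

Pre-movement form: Rahul will tell Yusuf to translate which exhibit at midnight.
'which exhibit' functions as the direct object of 'translate'. The gap is right after 'translate'.

Felix could not recall which exhibit Rahul will tell Yusuf to translate ___ at midnight.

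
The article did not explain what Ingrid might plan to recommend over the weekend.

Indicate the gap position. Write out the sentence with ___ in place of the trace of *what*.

The article did not explain what Ingrid might plan to recommend ___ over the weekend.

In situ: Ingrid might plan to recommend what over the weekend.
The filler 'what' is interpreted as the direct object of 'recommend'. The gap is right after 'recommend'.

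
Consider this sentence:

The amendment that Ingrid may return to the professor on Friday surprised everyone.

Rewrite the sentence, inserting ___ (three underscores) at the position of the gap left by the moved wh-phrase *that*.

'that' functions as the direct object of 'return'. The gap is right after 'return'.

The amendment that Ingrid may return ___ to the professor on Friday surprised everyone.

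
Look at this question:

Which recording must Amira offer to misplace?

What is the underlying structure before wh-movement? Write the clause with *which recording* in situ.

'which recording' functions as the direct object of 'misplace'. It moves to the left edge, and the trace sits right after 'misplace':
Which recording must Amira offer to misplace ___?

Amira must offer to misplace which recording.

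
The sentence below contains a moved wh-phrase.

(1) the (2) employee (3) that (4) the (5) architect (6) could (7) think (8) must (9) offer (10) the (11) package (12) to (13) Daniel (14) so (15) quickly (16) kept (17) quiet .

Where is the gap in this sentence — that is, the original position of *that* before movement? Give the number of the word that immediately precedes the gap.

'that' is the subject of the clause embedded under 'think'. It moves to the left edge, and the trace sits right after 'think':
The employee that the architect could think ___ must offer the package to Daniel so quickly kept quiet.
'think' is word 7.

7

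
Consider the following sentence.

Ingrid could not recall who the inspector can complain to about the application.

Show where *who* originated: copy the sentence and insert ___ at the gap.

Underlying clause: The inspector can complain to who about the application.
The filler 'who' is interpreted as the object of the preposition 'to'. The gap is right after 'to'.

Ingrid could not recall who the inspector can complain to ___ about the application.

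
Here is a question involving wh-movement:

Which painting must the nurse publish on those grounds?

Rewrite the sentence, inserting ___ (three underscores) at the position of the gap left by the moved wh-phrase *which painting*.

Underlying clause: The nurse must publish which painting on those grounds.
The filler 'which painting' is interpreted as the direct object of 'publish'. The gap is right after 'publish'.

Which painting must the nurse publish ___ on those grounds?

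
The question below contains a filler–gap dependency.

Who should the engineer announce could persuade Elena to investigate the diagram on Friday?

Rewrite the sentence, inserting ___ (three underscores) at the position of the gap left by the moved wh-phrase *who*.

Who should the engineer announce ___ could persuade Elena to investigate the diagram on Friday?

Pre-movement form: The engineer should announce who could persuade Elena to investigate the diagram on Friday.
'who' is the subject of the clause embedded under 'announce'. The gap is right after 'announce'.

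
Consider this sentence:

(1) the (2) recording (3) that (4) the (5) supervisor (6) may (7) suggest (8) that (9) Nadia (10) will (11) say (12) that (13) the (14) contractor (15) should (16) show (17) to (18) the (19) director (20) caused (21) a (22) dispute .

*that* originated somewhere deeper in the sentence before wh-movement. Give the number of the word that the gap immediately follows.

'that' functions as the direct object of 'show'. Fronting leaves a gap immediately after 'show':
The recording that the supervisor may suggest that Nadia will say that the contractor should show ___ to the director caused a dispute.
'show' is word 16.

16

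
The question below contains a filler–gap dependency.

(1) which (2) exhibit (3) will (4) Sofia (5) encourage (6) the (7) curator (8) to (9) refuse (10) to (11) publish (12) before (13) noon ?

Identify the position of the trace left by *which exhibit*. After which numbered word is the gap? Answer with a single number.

11

Before movement: Sofia will encourage the curator to refuse to publish which exhibit before noon.
'which exhibit' functions as the direct object of 'publish'. Fronting leaves a gap immediately after 'publish':
Which exhibit will Sofia encourage the curator to refuse to publish ___ before noon?
'publish' is word 11.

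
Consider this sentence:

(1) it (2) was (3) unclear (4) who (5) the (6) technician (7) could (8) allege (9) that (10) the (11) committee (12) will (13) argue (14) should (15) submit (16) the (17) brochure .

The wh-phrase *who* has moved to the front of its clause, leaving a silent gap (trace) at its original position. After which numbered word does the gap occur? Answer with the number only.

Pre-movement form: The technician could allege that the committee will argue who should submit the brochure.
'who' is the subject of the clause embedded under 'argue'. Fronting leaves a gap immediately after 'argue':
It was unclear who the technician could allege that the committee will argue ___ should submit the brochure.
'argue' is word 13.

13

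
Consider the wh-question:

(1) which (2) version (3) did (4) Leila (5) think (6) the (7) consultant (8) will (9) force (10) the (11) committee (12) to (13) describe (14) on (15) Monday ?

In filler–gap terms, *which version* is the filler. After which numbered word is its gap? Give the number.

In situ: Leila did think the consultant will force the committee to describe which version on Monday.
The filler 'which version' is interpreted as the direct object of 'describe'. It moves to the left edge, and the trace sits right after 'describe':
Which version did Leila think the consultant will force the committee to describe ___ on Monday?
'describe' is word 13.

13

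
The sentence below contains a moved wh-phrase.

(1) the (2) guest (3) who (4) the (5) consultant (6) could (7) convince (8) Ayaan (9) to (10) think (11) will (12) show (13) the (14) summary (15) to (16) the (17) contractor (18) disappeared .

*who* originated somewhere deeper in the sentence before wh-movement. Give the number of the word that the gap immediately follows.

10

'who' is the subject of the clause embedded under 'think'. Wh-movement fronts it, leaving a gap right after 'think':
The guest who the consultant could convince Ayaan to think ___ will show the summary to the contractor disappeared.
'think' is word 10.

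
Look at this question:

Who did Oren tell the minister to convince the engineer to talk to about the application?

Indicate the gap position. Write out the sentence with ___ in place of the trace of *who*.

Underlying clause: Oren did tell the minister to convince the engineer to talk to who about the application.
'who' functions as the object of the preposition 'to'. The gap is right after 'to'.

Who did Oren tell the minister to convince the engineer to talk to ___ about the application?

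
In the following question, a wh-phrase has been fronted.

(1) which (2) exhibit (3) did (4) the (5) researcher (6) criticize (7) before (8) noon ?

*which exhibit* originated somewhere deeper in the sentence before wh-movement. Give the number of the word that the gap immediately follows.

Pre-movement form: The researcher did criticize which exhibit before noon.
'which exhibit' is the direct object of 'criticize'. It moves to the left edge, and the trace sits right after 'criticize':
Which exhibit did the researcher criticize ___ before noon?
'criticize' is word 6.

6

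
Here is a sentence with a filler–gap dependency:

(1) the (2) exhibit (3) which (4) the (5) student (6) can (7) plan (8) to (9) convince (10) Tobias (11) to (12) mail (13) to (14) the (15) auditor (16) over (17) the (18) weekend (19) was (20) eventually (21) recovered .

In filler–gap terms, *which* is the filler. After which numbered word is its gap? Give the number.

'which' functions as the direct object of 'mail'. Fronting leaves a gap immediately after 'mail':
The exhibit which the student can plan to convince Tobias to mail ___ to the auditor over the weekend was eventually recovered.
'mail' is word 12.

12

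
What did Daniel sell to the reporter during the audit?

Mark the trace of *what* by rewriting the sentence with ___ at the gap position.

What did Daniel sell ___ to the reporter during the audit?

Before movement: Daniel did sell what to the reporter during the audit.
'what' is the direct object of 'sell'. The gap is right after 'sell'.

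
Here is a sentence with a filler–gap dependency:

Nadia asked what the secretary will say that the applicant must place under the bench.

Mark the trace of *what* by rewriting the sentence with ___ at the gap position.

Pre-movement form: The secretary will say that the applicant must place what under the bench.
The filler 'what' is interpreted as the direct object of 'place'. The gap is right after 'place'.

Nadia asked what the secretary will say that the applicant must place ___ under the bench.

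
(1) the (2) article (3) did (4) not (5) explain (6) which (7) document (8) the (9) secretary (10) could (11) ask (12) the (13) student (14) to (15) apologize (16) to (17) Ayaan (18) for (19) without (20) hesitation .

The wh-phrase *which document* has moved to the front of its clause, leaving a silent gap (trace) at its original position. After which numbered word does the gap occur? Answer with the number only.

18

Before movement: The secretary could ask the student to apologize to Ayaan for which document without hesitation.
'which document' is the object of the preposition 'for'. Wh-movement fronts it, leaving a gap right after 'for':
The article did not explain which document the secretary could ask the student to apologize to Ayaan for ___ without hesitation.
'for' is word 18.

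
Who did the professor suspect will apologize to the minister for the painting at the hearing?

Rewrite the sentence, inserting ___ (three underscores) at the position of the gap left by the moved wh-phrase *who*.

Who did the professor suspect ___ will apologize to the minister for the painting at the hearing?

Underlying clause: The professor did suspect who will apologize to the minister for the painting at the hearing.
The filler 'who' is interpreted as the subject of the clause embedded under 'suspect'. The gap is right after 'suspect'.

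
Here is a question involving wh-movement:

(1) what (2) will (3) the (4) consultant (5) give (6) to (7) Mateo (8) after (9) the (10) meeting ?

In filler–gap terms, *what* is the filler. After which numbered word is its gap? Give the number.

5

Pre-movement form: The consultant will give what to Mateo after the meeting.
'what' functions as the direct object of 'give'. Fronting leaves a gap immediately after 'give':
What will the consultant give ___ to Mateo after the meeting?
'give' is word 5.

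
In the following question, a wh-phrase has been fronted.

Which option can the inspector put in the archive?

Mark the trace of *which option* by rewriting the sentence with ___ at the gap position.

Before movement: The inspector can put which option in the archive.
'which option' is the direct object of 'put'. The gap is right after 'put'.

Which option can the inspector put ___ in the archive?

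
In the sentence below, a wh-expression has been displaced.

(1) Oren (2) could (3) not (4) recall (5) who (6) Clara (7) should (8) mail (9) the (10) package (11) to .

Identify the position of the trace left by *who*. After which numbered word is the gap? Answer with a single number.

Underlying clause: Clara should mail the package to who.
'who' is the object of the preposition 'to' (recipient of 'mail'). It moves to the left edge, and the trace sits right after 'to':
Oren could not recall who Clara should mail the package to ___.
'to' is word 11.

11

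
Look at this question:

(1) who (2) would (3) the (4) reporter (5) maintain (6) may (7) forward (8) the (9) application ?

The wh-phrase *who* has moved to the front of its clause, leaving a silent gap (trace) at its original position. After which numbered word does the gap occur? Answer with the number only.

5

In situ: The reporter would maintain who may forward the application.
'who' functions as the subject of the clause embedded under 'maintain'. Fronting leaves a gap immediately after 'maintain':
Who would the reporter maintain ___ may forward the application?
'maintain' is word 5.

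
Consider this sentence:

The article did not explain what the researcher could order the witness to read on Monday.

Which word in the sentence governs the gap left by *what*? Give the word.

read

Pre-movement form: The researcher could order the witness to read what on Monday.
'what' functions as the direct object of 'read'. Fronting leaves a gap immediately after 'read':
The article did not explain what the researcher could order the witness to read ___ on Monday.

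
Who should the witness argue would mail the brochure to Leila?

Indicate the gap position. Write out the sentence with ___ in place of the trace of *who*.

Underlying clause: The witness should argue who would mail the brochure to Leila.
'who' is the subject of the clause embedded under 'argue'. The gap is right after 'argue'.

Who should the witness argue ___ would mail the brochure to Leila?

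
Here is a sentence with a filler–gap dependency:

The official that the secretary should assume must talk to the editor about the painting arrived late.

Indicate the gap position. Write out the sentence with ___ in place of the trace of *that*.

The official that the secretary should assume ___ must talk to the editor about the painting arrived late.

'that' functions as the subject of the clause embedded under 'assume'. The gap is right after 'assume'.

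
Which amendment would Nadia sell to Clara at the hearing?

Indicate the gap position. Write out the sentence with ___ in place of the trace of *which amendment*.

Underlying clause: Nadia would sell which amendment to Clara at the hearing.
'which amendment' is the direct object of 'sell'. The gap is right after 'sell'.

Which amendment would Nadia sell ___ to Clara at the hearing?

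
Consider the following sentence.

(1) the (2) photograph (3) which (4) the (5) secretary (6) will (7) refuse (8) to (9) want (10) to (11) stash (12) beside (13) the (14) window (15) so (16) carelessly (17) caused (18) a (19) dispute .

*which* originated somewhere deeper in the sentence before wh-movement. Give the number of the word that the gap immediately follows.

The filler 'which' is interpreted as the direct object of 'stash'. Fronting leaves a gap immediately after 'stash':
The photograph which the secretary will refuse to want to stash ___ beside the window so carelessly caused a dispute.
'stash' is word 11.

11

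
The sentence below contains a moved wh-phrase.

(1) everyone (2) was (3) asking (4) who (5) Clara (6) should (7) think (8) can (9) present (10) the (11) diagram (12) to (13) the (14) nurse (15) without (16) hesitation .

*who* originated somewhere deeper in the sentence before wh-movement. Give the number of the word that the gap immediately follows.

Before movement: Clara should think who can present the diagram to the nurse without hesitation.
The filler 'who' is interpreted as the subject of the clause embedded under 'think'. It moves to the left edge, and the trace sits right after 'think':
Everyone was asking who Clara should think ___ can present the diagram to the nurse without hesitation.
'think' is word 7.

7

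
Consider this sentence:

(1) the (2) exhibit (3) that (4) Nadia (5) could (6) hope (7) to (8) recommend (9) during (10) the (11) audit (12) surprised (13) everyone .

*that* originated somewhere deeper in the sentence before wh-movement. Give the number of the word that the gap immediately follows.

8

'that' is the direct object of 'recommend'. It moves to the left edge, and the trace sits right after 'recommend':
The exhibit that Nadia could hope to recommend ___ during the audit surprised everyone.
'recommend' is word 8.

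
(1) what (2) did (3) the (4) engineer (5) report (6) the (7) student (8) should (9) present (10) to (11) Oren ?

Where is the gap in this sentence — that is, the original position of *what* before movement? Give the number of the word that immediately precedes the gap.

Pre-movement form: The engineer did report the student should present what to Oren.
The filler 'what' is interpreted as the direct object of 'present'. It moves to the left edge, and the trace sits right after 'present':
What did the engineer report the student should present ___ to Oren?
'present' is word 9.

9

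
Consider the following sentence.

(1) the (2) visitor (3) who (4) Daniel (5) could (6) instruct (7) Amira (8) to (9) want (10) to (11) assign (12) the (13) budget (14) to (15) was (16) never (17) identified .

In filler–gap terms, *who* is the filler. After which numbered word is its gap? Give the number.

'who' functions as the object of the preposition 'to' (recipient of 'assign'). It moves to the left edge, and the trace sits right after 'to':
The visitor who Daniel could instruct Amira to want to assign the budget to ___ was never identified.
'to' is word 14.

14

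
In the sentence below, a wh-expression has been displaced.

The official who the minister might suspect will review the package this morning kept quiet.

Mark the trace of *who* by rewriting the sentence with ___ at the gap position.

'who' is the subject of the clause embedded under 'suspect'. The gap is right after 'suspect'.

The official who the minister might suspect ___ will review the package this morning kept quiet.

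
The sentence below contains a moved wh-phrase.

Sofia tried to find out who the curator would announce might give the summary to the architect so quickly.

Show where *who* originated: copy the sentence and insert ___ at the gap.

Sofia tried to find out who the curator would announce ___ might give the summary to the architect so quickly.

Pre-movement form: The curator would announce who might give the summary to the architect so quickly.
'who' functions as the subject of the clause embedded under 'announce'. The gap is right after 'announce'.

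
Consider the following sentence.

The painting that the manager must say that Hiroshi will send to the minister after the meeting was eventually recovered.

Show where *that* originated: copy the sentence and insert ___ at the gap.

'that' functions as the direct object of 'send'. The gap is right after 'send'.

The painting that the manager must say that Hiroshi will send ___ to the minister after the meeting was eventually recovered.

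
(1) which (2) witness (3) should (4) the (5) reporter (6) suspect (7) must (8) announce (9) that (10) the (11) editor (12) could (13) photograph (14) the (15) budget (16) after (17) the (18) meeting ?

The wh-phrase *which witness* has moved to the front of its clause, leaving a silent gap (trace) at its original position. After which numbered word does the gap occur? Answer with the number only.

Underlying clause: The reporter should suspect which witness must announce that the editor could photograph the budget after the meeting.
'which witness' functions as the subject of the clause embedded under 'suspect'. It moves to the left edge, and the trace sits right after 'suspect':
Which witness should the reporter suspect ___ must announce that the editor could photograph the budget after the meeting?
'suspect' is word 6.

6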